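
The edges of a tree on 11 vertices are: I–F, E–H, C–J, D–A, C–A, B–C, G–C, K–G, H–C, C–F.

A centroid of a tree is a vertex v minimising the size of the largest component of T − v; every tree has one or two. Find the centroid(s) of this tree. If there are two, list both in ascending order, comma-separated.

If C is removed the pieces have sizes 2, 2, 2, 2, 1, 1, all ≤ ⌊11/2⌋ = 5.
Every other node leaves some component of size > 5, so the centroid is unique.

C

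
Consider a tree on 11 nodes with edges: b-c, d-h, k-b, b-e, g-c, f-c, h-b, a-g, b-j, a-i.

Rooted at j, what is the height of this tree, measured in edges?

A deepest node is i, reached by j–b–c–g–a–i.
That path has 5 edges, so the height is 5.

5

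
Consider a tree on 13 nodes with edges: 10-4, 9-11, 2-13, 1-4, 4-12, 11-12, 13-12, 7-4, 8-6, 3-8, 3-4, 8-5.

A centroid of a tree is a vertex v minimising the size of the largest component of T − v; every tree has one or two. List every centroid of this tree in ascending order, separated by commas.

Removing 4 splits the tree into components of sizes 5, 4, 1, 1, 1; the largest is 5 ≤ ⌊13/2⌋ = 6.
No neighbour of 4 does as well, so 4 is the unique centroid.

4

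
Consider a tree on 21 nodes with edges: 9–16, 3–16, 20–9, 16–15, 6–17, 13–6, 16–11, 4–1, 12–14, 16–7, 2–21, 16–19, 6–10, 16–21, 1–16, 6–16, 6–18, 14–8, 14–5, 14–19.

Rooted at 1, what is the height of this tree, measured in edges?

8 sits deepest: 1–16–19–14–8 — 4 edges from the root.

4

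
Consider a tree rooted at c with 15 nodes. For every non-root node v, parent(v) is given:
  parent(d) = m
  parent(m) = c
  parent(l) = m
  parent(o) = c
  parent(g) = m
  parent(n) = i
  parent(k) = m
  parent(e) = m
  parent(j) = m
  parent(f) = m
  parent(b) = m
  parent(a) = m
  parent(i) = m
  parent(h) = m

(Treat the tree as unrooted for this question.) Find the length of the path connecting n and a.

The path is n - i - m - a, which has 3 edges.

3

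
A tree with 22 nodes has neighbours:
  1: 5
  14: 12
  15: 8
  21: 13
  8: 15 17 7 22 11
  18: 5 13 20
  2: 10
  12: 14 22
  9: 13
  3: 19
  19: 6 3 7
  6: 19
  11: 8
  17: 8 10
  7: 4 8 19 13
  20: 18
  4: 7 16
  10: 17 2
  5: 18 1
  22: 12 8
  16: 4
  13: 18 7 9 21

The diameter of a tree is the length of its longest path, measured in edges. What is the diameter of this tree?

A longest path is 1 – 5 – 18 – 13 – 7 – 8 – 22 – 12 – 14, with 8 edges.

8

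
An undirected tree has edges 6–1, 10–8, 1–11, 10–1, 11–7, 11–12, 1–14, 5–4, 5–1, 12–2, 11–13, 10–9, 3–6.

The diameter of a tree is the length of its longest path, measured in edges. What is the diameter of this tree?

5

Starting from 2, a farthest node is 4 at distance 5.
One longest path: 2 – 12 – 11 – 1 – 5 – 4.
So the diameter is 5.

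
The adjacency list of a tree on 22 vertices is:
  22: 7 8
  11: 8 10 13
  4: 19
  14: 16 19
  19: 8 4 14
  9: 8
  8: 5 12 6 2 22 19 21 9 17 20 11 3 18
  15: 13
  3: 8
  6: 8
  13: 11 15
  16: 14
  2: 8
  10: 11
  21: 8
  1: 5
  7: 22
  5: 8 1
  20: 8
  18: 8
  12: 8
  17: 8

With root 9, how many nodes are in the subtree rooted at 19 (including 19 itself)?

19's subtree: {19, 4, 14, 16}, size 4.

4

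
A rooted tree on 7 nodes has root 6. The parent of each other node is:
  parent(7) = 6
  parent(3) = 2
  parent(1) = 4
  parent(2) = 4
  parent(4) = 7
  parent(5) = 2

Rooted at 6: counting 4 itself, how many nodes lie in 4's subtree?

5

4's subtree: {4, 1, 2, 5, 3}, size 5.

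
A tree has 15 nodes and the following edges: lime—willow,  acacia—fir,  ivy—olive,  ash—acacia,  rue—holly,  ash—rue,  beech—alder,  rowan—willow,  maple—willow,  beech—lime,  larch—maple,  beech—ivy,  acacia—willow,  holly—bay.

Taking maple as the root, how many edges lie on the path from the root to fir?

3

Climbing from fir to the root: fir–acacia–willow–maple. That's 3 steps.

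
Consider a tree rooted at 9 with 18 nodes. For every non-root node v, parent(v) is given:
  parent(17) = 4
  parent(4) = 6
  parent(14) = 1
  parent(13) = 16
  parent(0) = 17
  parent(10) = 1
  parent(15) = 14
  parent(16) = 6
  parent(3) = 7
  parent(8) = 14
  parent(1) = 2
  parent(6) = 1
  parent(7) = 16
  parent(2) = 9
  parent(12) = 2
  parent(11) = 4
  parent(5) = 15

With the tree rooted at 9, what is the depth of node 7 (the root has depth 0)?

Climbing from 7 to the root: 7 – 16 – 6 – 1 – 2 – 9. That's 5 steps.

5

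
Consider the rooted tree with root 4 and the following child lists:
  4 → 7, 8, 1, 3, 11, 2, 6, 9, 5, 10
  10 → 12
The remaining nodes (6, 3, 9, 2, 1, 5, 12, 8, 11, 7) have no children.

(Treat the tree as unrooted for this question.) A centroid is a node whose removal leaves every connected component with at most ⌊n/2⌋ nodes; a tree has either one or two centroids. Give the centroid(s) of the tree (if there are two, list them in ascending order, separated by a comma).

4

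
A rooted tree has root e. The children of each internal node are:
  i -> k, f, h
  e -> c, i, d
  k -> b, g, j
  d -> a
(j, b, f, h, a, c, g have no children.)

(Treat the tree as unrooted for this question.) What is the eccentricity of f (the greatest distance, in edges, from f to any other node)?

4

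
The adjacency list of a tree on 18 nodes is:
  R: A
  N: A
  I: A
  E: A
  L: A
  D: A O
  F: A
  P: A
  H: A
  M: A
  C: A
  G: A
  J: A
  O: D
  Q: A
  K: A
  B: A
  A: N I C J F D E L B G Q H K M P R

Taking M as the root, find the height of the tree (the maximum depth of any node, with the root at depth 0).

The longest root-to-leaf path is M–A–D–O (3 edges).

3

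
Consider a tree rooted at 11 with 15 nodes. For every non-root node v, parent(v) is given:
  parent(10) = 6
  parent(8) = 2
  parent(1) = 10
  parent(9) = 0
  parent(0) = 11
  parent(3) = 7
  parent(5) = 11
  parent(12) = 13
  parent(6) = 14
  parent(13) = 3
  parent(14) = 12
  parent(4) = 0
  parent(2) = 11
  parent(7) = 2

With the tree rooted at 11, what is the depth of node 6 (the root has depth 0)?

7

Path from 11 to 6: 11 – 2 – 7 – 3 – 13 – 12 – 14 – 6, which has 7 edges.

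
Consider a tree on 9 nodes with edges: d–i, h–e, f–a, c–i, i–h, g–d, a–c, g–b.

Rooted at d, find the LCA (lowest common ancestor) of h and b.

d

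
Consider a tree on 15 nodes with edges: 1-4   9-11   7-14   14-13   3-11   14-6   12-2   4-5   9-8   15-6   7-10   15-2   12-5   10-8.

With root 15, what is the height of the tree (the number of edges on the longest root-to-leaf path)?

A deepest node is 3, reached by 15-6-14-7-10-8-9-11-3.
That path has 8 edges, so the height is 8.

8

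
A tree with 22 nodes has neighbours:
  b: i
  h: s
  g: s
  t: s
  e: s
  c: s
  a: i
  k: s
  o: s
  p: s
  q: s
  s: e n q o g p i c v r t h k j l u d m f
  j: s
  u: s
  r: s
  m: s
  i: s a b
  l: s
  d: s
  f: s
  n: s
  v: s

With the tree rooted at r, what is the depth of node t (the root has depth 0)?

2

Climbing from t to the root: t – s – r. That's 2 steps.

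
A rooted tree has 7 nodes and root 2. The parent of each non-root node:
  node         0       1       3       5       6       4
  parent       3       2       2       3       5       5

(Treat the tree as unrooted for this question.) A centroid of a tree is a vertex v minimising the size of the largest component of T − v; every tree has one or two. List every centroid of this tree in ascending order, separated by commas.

Delete 3: the remaining components have sizes 3, 2, 1. Max 3 ≤ 3, so 3 is a centroid.
Every other node leaves some component of size > 3, so the centroid is unique.

3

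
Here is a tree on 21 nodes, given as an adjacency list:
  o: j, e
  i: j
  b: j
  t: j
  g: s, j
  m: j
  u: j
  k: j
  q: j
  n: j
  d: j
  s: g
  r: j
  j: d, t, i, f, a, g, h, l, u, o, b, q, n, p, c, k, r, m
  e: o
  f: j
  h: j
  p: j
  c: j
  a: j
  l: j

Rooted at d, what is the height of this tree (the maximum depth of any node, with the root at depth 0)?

The longest root-to-leaf path is d-j-o-e (3 edges).

3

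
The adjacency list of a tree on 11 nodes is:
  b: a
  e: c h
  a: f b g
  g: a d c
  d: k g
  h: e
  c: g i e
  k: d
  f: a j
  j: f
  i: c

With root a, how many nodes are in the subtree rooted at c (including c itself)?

The subtree rooted at c contains: c, e, i, h — 4 nodes.

4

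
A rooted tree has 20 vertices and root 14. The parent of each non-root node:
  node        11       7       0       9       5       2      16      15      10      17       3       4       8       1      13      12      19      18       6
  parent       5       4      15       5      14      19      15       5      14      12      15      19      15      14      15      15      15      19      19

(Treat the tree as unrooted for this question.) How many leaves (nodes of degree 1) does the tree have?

14

The leaves are 0, 1, 2, 3, 6, 7, 8, 9, 10, 11, 13, 16, 17, 18.
That is 14 leaves.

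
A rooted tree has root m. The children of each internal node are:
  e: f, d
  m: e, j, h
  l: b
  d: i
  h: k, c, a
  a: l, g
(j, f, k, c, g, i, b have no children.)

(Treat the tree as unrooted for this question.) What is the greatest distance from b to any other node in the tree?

Distances from b peak at 7, attained at i.
b – l – a – h – m – e – d – i

7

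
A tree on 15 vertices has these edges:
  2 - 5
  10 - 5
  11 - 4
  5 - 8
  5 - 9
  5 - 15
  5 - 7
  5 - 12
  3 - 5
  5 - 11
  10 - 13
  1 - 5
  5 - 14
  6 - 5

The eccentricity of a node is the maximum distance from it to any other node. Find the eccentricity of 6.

3

Distances from 6 peak at 3, attained at 4 (13 also at distance 3).
6–5–11–4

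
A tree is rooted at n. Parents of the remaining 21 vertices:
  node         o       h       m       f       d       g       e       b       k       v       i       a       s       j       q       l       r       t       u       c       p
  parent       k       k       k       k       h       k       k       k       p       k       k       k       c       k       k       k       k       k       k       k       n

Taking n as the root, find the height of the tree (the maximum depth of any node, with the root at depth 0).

4

s sits deepest: n–p–k–c–s — 4 edges from the root.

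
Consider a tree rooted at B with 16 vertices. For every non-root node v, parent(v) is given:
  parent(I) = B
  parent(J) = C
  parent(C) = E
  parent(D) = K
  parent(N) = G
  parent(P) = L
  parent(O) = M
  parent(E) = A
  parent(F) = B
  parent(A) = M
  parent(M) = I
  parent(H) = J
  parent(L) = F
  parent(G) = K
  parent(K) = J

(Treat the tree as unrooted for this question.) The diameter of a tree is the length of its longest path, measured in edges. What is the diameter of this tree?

12

Starting from N, a farthest node is P at distance 12.
One longest path: N – G – K – J – C – E – A – M – I – B – F – L – P.
So the diameter is 12.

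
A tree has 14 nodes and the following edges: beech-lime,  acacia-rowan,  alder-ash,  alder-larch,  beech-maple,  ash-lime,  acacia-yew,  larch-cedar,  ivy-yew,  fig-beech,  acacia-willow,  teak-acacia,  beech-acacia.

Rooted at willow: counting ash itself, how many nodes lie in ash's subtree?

4

ash's subtree: {ash, alder, larch, cedar}, size 4.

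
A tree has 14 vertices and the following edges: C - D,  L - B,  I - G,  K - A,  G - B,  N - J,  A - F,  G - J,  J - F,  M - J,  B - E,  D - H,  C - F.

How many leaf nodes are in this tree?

The leaves are E, H, I, K, L, M, N.
That is 7 leaves.

7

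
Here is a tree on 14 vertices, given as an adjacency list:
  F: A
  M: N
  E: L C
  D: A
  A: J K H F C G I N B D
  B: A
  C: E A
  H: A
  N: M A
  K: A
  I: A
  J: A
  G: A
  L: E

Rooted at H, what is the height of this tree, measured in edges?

L sits deepest: H-A-C-E-L — 4 edges from the root.

4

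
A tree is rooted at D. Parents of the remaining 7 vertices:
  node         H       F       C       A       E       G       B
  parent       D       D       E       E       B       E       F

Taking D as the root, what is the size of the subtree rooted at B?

5

B's subtree: {B, E, G, A, C}, size 5.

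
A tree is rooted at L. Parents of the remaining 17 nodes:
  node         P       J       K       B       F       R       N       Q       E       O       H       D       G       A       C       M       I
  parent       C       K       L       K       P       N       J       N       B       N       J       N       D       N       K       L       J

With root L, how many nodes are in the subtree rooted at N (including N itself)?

7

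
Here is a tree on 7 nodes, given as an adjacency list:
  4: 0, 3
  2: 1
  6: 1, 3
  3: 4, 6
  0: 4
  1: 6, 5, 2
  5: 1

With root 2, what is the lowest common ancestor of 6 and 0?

Path 6→root: 6 1 2; path 0→root: 0 4 3 6 1 2.
First common node: 6.

6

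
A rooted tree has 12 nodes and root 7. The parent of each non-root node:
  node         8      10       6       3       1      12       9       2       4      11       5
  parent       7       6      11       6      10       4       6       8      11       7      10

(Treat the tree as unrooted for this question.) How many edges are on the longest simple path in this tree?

Starting from 1, a farthest node is 2 at distance 6.
One longest path: 1 - 10 - 6 - 11 - 7 - 8 - 2.
So the diameter is 6.

6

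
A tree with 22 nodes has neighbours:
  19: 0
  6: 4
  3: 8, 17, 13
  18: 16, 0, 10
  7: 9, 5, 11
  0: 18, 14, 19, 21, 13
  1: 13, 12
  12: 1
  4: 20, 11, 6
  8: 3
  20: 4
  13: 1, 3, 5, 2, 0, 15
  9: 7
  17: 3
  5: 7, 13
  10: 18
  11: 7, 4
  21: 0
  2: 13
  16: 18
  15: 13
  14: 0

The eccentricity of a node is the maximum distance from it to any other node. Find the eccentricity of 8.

7

Distances from 8 peak at 7, attained at 6 (20 also at distance 7).
8 – 3 – 13 – 5 – 7 – 11 – 4 – 6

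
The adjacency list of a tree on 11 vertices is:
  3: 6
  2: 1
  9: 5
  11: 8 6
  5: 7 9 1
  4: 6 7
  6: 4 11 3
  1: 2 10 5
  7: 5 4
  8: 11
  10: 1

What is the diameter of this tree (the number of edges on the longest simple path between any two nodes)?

7

BFS from 8 reaches 2 last, at distance 7; BFS from 2 confirms no node is farther.
Path: 8-11-6-4-7-5-1-2.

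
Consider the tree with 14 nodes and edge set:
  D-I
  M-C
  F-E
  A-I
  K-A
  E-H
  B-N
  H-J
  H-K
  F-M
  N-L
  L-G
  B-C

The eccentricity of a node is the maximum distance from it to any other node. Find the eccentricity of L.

11

A farthest node from L is D.
The path L – N – B – C – M – F – E – H – K – A – I – D has 11 edges.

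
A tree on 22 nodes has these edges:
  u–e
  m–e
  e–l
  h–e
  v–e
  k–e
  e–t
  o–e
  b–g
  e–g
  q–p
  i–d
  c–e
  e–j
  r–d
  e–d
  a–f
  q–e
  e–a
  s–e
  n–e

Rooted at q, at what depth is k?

2

Path from q to k: q – e – k, which has 2 edges.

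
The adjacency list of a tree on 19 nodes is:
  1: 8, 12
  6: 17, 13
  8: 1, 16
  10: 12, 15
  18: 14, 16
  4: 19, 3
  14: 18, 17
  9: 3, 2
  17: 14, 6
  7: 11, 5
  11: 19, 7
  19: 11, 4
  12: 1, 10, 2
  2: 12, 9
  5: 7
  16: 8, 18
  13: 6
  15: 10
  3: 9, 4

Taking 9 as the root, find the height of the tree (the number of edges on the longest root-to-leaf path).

13 sits deepest: 9–2–12–1–8–16–18–14–17–6–13 — 10 edges from the root.

10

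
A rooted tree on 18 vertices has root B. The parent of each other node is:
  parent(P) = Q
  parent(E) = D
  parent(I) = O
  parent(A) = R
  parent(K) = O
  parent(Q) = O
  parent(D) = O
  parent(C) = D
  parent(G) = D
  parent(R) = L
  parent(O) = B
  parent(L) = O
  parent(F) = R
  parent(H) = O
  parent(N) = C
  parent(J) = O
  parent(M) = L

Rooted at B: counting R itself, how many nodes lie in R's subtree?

3

Descendants of R (including itself): R, A, F. That's 3.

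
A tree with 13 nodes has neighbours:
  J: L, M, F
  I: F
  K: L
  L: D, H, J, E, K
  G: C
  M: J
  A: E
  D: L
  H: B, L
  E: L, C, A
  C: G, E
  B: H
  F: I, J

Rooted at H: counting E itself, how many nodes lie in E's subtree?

The subtree rooted at E contains: E, C, A, G — 4 nodes.

4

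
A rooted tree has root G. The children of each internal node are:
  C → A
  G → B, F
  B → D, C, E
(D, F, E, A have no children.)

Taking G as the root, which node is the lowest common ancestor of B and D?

B

B's ancestor chain is B, G and D's is D, B, G; they first meet at B.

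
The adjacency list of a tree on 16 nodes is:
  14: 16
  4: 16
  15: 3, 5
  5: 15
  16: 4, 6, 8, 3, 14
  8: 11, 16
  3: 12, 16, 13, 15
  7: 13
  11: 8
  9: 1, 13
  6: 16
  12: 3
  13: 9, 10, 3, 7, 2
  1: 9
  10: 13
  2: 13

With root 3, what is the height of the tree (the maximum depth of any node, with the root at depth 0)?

3

11 sits deepest: 3-16-8-11 — 3 edges from the root.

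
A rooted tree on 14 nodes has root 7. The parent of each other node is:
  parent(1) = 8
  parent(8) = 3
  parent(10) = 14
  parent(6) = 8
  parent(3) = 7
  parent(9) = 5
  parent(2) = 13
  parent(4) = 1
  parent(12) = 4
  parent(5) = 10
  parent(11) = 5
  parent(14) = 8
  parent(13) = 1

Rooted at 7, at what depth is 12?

Climbing from 12 to the root: 12 – 4 – 1 – 8 – 3 – 7. That's 5 steps.

5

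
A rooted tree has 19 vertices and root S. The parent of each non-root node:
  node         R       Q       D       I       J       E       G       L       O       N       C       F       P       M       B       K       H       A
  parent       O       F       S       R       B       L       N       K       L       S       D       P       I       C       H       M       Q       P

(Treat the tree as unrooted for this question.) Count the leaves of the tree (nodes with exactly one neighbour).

4

The leaves are A, E, G, J.
That is 4 leaves.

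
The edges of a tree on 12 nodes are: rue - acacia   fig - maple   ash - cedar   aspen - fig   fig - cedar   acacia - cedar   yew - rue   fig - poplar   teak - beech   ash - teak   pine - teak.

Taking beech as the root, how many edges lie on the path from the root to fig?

Path from beech to fig: beech – teak – ash – cedar – fig, which has 4 edges.

4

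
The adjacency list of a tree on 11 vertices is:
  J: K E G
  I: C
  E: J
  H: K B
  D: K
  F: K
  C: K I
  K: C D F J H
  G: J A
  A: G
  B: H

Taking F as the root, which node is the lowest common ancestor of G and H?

K

G's ancestor chain is G, J, K, F and H's is H, K, F; they first meet at K.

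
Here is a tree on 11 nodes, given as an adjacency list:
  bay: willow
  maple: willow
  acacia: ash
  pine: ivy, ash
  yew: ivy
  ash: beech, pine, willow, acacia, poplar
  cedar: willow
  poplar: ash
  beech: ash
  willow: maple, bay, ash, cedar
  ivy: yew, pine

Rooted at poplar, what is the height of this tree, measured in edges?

4

yew sits deepest: poplar-ash-pine-ivy-yew — 4 edges from the root.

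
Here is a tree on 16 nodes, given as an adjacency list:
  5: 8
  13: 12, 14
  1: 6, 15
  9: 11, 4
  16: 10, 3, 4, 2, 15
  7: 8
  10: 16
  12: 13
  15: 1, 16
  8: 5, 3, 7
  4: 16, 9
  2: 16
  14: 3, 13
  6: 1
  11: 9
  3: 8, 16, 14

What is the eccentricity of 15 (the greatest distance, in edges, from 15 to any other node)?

5

The node farthest from 15 is 12, via 15–16–3–14–13–12 — 5 edges.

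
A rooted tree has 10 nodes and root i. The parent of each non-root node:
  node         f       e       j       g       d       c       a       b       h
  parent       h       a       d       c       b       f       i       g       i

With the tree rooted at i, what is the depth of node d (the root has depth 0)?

i – h – f – c – g – b – d — 6 edges.

6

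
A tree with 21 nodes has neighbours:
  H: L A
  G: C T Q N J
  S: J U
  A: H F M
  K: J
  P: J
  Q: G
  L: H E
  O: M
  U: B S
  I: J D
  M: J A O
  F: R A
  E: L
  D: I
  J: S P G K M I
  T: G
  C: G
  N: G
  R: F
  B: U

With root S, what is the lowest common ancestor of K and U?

S

K's ancestor chain is K, J, S and U's is U, S; they first meet at S.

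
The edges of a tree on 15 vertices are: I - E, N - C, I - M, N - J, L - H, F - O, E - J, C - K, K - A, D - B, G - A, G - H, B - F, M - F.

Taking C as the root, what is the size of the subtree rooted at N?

9

The subtree rooted at N contains: N, J, E, I, M, F, O, B, D — 9 nodes.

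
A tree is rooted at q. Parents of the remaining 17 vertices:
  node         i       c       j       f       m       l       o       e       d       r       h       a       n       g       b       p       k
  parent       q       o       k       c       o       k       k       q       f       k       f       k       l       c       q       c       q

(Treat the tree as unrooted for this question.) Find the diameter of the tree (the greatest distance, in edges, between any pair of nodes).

6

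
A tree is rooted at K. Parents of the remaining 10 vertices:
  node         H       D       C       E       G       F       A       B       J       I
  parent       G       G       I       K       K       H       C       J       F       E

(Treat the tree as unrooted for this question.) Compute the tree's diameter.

BFS from B reaches A last, at distance 9; BFS from A confirms no node is farther.
Path: B-J-F-H-G-K-E-I-C-A.

9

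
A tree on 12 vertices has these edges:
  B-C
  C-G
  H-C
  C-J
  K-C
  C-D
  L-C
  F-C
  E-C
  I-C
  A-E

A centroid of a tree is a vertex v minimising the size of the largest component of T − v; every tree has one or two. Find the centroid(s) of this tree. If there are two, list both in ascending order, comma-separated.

C

Removing C splits the tree into components of sizes 2, 1, 1, 1, 1, 1, 1, 1, 1, 1; the largest is 2 ≤ ⌊12/2⌋ = 6.
No neighbour of C does as well, so C is the unique centroid.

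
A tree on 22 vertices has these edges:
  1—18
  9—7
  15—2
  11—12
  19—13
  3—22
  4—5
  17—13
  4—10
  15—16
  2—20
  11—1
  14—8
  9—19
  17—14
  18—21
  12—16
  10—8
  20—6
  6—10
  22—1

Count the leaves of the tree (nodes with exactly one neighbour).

4

Exactly 4 nodes have a single neighbour: 3, 5, 7, 21.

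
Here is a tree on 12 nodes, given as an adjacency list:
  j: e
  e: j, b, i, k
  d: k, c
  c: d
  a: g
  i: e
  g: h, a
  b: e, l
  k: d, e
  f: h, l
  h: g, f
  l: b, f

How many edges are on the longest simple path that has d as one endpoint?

8

A farthest node from d is a.
The path d – k – e – b – l – f – h – g – a has 8 edges.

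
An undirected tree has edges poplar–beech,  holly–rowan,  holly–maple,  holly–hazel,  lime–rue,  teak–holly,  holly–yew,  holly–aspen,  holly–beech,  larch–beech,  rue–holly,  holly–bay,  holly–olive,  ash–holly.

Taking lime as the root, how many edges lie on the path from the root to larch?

4

Climbing from larch to the root: larch–beech–holly–rue–lime. That's 4 steps.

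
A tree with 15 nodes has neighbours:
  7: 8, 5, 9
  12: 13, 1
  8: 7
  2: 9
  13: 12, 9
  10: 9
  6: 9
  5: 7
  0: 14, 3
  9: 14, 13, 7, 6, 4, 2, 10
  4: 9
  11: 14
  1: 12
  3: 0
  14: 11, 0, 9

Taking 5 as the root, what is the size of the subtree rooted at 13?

3

13's subtree: {13, 12, 1}, size 3.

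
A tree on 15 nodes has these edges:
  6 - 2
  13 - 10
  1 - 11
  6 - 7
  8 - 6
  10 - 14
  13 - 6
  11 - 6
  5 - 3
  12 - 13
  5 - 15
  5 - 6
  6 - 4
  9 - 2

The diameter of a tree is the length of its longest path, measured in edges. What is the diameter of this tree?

5

BFS from 14 reaches 1 last, at distance 5; BFS from 1 confirms no node is farther.
Path: 14 – 10 – 13 – 6 – 11 – 1.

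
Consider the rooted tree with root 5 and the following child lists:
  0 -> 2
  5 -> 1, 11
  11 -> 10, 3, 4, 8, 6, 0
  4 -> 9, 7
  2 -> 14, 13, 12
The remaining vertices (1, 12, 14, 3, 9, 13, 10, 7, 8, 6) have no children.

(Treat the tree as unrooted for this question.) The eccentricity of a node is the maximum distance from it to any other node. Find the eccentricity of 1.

Distances from 1 peak at 5, attained at 12 (14, 13 also at distance 5).
1-5-11-0-2-12

5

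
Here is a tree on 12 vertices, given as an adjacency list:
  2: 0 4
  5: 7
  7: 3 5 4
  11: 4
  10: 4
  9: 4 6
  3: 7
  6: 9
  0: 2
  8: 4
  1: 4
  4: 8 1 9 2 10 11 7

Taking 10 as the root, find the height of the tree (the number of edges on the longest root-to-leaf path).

3

The longest root-to-leaf path is 10–4–7–3 (3 edges).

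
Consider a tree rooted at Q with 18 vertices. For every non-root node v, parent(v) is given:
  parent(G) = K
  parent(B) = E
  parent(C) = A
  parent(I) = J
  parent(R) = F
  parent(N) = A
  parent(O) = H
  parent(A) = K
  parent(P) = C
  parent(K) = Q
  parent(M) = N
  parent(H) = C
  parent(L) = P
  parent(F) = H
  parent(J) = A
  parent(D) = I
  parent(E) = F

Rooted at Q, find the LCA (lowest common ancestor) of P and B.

Ancestors of P (toward the root): P, C, A, K, Q.
Ancestors of B: B, E, F, H, C, A, K, Q.
The deepest node appearing in both lists is C.

C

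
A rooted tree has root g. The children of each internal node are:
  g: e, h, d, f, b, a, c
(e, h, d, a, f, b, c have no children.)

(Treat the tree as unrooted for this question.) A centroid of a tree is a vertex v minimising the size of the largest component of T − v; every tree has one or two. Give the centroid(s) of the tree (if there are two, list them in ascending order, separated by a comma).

Delete g: the remaining components have sizes 1, 1, 1, 1, 1, 1, 1. Max 1 ≤ 4, so g is a centroid.
No neighbour of g does as well, so g is the unique centroid.

g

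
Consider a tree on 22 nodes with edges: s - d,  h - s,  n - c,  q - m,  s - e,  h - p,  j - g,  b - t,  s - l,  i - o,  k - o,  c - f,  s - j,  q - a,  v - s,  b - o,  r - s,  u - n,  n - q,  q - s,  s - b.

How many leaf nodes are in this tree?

14

Degree-1 nodes: a, d, e, f, g, i, k, l, m, p, r, t, u, v — 14 of them.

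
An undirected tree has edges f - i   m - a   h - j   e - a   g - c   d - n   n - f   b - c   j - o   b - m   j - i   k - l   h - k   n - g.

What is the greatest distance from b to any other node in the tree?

9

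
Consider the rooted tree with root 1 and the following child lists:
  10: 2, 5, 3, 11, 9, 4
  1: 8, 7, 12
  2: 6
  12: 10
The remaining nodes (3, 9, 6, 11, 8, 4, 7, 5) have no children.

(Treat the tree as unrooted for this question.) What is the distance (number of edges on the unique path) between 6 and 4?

6 – 2 – 10 – 4: 3 edges.

3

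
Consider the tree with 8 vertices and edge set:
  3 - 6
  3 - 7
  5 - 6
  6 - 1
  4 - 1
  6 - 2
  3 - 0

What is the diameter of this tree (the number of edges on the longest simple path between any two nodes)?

4

BFS from 4 reaches 7 last, at distance 4; BFS from 7 confirms no node is farther.
Path: 4–1–6–3–7.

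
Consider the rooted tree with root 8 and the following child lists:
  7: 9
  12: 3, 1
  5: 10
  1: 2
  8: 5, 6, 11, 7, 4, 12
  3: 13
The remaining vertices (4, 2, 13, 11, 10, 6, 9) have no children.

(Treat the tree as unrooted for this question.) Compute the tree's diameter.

BFS from 13 reaches 9 last, at distance 5; BFS from 9 confirms no node is farther.
Path: 13-3-12-8-7-9.

5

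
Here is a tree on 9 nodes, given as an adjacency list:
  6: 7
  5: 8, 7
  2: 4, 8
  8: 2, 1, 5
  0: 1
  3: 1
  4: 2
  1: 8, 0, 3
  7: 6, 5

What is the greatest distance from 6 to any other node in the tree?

5

A farthest node from 6 is 4 (0, 3 also at distance 5).
The path 6 – 7 – 5 – 8 – 2 – 4 has 5 edges.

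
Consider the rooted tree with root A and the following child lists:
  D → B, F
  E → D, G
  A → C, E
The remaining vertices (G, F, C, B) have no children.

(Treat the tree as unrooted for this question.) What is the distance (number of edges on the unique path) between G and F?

The path is G – E – D – F, which has 3 edges.

3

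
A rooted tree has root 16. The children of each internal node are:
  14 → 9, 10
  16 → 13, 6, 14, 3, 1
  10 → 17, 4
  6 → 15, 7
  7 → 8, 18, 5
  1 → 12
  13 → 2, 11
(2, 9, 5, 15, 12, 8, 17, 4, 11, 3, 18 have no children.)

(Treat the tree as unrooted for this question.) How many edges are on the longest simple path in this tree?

6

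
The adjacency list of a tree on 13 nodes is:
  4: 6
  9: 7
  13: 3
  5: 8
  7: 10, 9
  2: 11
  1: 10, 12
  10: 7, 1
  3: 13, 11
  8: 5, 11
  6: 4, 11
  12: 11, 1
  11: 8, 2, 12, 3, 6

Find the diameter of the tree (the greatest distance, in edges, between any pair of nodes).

BFS from 9 reaches 4 last, at distance 7; BFS from 4 confirms no node is farther.
Path: 9 – 7 – 10 – 1 – 12 – 11 – 6 – 4.

7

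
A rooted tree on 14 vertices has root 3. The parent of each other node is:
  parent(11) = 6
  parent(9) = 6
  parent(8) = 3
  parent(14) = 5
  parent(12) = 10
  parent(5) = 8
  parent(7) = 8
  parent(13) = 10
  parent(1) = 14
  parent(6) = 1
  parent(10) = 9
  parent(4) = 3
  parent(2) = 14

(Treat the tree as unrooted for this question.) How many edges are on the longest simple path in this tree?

9

A longest path is 4 – 3 – 8 – 5 – 14 – 1 – 6 – 9 – 10 – 12, with 9 edges.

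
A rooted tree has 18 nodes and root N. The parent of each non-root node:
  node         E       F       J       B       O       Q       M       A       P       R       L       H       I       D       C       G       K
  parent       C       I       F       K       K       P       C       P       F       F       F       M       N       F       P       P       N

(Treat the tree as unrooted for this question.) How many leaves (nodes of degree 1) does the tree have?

Degree-1 nodes: A, B, D, E, G, H, J, L, O, Q, R — 11 of them.

11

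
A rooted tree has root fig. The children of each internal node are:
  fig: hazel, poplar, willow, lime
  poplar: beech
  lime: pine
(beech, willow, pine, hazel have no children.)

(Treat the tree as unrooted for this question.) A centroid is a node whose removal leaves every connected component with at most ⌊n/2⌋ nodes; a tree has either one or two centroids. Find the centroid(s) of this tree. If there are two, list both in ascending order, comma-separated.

fig

Removing fig splits the tree into components of sizes 2, 2, 1, 1; the largest is 2 ≤ ⌊7/2⌋ = 3.
Every other node leaves some component of size > 3, so the centroid is unique.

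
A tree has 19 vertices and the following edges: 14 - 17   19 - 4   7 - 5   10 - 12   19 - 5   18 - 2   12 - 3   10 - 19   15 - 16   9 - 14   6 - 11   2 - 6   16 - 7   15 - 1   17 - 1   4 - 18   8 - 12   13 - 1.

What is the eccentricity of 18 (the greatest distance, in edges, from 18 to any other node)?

10

The node farthest from 18 is 9, via 18-4-19-5-7-16-15-1-17-14-9 — 10 edges.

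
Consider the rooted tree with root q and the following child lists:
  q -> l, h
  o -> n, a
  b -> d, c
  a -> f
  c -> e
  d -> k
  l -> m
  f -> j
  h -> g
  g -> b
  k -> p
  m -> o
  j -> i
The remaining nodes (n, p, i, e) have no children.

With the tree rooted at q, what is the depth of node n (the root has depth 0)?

4

q → l → m → o → n — 4 edges.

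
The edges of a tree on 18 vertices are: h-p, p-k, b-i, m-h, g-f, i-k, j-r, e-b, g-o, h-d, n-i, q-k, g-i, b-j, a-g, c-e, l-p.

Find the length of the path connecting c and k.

4

c – e – b – i – k: 4 edges.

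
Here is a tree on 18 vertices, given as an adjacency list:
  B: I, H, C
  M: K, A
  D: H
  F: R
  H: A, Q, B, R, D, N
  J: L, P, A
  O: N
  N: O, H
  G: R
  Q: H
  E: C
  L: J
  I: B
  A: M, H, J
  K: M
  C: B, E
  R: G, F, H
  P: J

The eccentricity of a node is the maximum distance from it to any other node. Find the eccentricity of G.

5

A farthest node from G is L (K, E, P also at distance 5).
The path G-R-H-A-J-L has 5 edges.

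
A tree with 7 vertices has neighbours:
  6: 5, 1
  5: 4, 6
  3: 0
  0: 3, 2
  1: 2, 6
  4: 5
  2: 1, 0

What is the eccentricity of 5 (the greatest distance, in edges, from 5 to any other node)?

5

The node farthest from 5 is 3, via 5–6–1–2–0–3 — 5 edges.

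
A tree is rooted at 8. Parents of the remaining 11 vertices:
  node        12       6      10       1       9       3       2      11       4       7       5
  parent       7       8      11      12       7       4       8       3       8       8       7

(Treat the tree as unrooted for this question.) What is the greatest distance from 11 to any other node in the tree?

6

A farthest node from 11 is 1.
The path 11 – 3 – 4 – 8 – 7 – 12 – 1 has 6 edges.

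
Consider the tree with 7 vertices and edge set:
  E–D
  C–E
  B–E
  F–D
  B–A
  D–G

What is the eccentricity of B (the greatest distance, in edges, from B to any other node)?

A farthest node from B is F (G also at distance 3).
The path B-E-D-F has 3 edges.

3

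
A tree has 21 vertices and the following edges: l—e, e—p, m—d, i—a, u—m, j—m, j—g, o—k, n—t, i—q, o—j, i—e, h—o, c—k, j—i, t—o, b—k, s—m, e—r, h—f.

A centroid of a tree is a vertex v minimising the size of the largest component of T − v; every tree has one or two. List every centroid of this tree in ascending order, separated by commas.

j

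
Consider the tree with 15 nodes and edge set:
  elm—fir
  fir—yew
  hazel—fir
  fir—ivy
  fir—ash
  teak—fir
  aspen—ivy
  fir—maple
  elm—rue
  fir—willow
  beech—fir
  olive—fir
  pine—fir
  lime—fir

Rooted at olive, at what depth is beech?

2

Climbing from beech to the root: beech–fir–olive. That's 2 steps.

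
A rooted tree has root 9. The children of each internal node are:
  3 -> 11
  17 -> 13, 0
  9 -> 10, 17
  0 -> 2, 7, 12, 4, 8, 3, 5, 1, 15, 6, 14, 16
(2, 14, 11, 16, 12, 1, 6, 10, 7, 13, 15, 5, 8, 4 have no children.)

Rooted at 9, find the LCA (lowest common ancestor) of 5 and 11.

Path 5→root: 5 0 17 9; path 11→root: 11 3 0 17 9.
First common node: 0.

0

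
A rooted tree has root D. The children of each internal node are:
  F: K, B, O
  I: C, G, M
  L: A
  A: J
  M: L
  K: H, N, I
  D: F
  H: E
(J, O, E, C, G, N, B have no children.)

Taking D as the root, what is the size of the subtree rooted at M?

The subtree rooted at M contains: M, L, A, J — 4 nodes.

4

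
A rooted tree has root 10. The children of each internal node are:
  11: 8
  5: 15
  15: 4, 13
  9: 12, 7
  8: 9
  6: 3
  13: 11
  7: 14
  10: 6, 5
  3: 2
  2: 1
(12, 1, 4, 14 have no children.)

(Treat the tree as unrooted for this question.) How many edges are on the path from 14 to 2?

11

The path is 14 - 7 - 9 - 8 - 11 - 13 - 15 - 5 - 10 - 6 - 3 - 2, which has 11 edges.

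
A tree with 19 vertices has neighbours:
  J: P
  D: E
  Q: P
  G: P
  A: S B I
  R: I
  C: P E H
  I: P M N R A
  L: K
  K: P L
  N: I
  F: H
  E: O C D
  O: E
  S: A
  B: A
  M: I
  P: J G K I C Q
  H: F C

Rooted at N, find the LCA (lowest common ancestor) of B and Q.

Ancestors of B (toward the root): B, A, I, N.
Ancestors of Q: Q, P, I, N.
The deepest node appearing in both lists is I.

I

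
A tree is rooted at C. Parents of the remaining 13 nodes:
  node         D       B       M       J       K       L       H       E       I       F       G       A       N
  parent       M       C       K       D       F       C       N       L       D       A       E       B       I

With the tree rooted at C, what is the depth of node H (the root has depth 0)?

9

C–B–A–F–K–M–D–I–N–H — 9 edges.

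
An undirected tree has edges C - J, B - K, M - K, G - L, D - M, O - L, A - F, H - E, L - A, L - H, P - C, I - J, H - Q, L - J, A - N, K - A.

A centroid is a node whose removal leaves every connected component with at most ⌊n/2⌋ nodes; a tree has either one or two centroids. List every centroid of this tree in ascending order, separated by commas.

If L is removed the pieces have sizes 7, 4, 3, 1, 1, all ≤ ⌊17/2⌋ = 8.
No neighbour of L does as well, so L is the unique centroid.

L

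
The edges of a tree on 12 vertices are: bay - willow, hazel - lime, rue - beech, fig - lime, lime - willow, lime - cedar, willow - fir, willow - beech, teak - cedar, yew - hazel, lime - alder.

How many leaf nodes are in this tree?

7

The leaves are alder, bay, fig, fir, rue, teak, yew.
That is 7 leaves.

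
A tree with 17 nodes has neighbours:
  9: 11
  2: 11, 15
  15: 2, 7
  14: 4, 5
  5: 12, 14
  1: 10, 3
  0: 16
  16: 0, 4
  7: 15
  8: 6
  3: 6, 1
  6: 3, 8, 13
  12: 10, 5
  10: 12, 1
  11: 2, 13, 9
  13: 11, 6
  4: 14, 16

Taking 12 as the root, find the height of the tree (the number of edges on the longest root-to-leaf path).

9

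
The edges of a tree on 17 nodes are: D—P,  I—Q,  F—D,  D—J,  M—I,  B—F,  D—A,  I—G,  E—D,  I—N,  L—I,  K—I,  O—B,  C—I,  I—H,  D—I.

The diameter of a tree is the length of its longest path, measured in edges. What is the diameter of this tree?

5

BFS from O reaches G last, at distance 5; BFS from G confirms no node is farther.
Path: O-B-F-D-I-G.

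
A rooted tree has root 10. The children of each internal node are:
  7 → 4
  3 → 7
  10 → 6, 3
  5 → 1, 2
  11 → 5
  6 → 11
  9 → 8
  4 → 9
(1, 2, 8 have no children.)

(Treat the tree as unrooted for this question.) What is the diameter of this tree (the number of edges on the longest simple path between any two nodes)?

9

BFS from 8 reaches 2 last, at distance 9; BFS from 2 confirms no node is farther.
Path: 8 – 9 – 4 – 7 – 3 – 10 – 6 – 11 – 5 – 2.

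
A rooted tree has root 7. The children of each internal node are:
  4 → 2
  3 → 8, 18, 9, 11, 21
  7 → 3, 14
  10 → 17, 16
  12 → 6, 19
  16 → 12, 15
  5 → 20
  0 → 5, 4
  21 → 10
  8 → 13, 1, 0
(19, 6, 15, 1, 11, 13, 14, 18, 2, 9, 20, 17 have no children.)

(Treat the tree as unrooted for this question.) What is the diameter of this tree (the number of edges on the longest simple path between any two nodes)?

9

A longest path is 20 - 5 - 0 - 8 - 3 - 21 - 10 - 16 - 12 - 6, with 9 edges.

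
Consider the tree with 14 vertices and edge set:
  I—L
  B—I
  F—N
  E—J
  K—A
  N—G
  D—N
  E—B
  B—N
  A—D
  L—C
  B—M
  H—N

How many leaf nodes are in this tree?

The leaves are C, F, G, H, J, K, M.
That is 7 leaves.

7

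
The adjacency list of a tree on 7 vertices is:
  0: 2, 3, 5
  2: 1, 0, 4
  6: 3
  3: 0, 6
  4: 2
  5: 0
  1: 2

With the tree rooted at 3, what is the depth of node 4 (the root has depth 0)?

3

Climbing from 4 to the root: 4 → 2 → 0 → 3. That's 3 steps.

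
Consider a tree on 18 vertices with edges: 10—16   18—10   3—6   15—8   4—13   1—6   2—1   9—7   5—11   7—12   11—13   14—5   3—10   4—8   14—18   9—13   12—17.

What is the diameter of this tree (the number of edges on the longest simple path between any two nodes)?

13

A longest path is 2-1-6-3-10-18-14-5-11-13-9-7-12-17, with 13 edges.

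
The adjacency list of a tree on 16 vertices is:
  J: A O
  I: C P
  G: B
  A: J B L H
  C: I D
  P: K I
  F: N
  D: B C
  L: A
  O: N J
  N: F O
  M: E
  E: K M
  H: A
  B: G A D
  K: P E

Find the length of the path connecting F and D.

6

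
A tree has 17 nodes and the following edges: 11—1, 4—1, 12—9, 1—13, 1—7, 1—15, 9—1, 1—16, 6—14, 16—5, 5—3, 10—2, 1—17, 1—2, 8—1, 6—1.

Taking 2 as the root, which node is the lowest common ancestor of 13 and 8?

1

13's ancestor chain is 13, 1, 2 and 8's is 8, 1, 2; they first meet at 1.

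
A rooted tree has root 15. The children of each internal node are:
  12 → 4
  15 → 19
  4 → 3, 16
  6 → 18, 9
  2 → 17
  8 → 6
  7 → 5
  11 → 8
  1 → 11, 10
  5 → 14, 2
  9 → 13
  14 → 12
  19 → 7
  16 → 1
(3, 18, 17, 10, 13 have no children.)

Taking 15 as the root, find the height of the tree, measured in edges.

13

A deepest node is 13, reached by 15–19–7–5–14–12–4–16–1–11–8–6–9–13.
That path has 13 edges, so the height is 13.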